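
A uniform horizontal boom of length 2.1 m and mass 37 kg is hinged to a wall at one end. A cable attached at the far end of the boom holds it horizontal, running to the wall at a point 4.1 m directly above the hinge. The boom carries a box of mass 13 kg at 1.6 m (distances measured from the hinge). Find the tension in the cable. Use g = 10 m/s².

T ≈ 319 N

Sum moments about the hinge (the unknown hinge reaction has zero arm there).
Beam weight: 37 × 10 = 370 N down at 1.05 m → arm 1.05 m, τ = 370 × 1.05 = 388.5 N·m clockwise.
Box: 13 × 10 = 130 N down at 1.6 m → arm 1.6 m, τ = 130 × 1.6 = 208 N·m clockwise.
Total clockwise load moment = 596.5 N·m.
The cable tension T acts at 2.1 m; only its component perpendicular to the boom, T sinθ, produces torque. sinθ = h/√(h²+d²) = 4.1/√(4.1²+2.1²) = 0.89.
For rotational equilibrium, T × 2.1 × 0.89 = 596.5, so T = 596.5 / 1.869 = 319 N.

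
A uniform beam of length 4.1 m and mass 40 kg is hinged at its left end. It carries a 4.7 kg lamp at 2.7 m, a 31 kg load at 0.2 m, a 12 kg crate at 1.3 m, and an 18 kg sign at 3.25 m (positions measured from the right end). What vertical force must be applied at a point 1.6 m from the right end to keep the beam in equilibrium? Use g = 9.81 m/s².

Choose the left end as the axis so the unknown pivot reaction has zero arm there.
Beam weight: 40 × 9.81 = 392.4 N down at 2.05 m → arm 2.05 m, τ = 392.4 × 2.05 = 804.4 N·m clockwise.
Lamp: 4.7 × 9.81 = 46.11 N down at 2.7 m → arm 1.4 m, τ = 46.11 × 1.4 = 64.55 N·m clockwise.
Load: 31 × 9.81 = 304.1 N down at 0.2 m → arm 3.9 m, τ = 304.1 × 3.9 = 1186 N·m clockwise.
Crate: 12 × 9.81 = 117.7 N down at 1.3 m → arm 2.8 m, τ = 117.7 × 2.8 = 329.6 N·m clockwise.
Sign: 18 × 9.81 = 176.6 N down at 3.25 m → arm 0.85 m, τ = 176.6 × 0.85 = 150.1 N·m clockwise.
Net moment of the loads = 2535 N·m clockwise.
The upward force F acts at a point 1.6 m from the right end, arm 2.5 m, giving F × 2.5 counterclockwise.
Balancing moments: F × 2.5 = 2535, giving F = 2535 / 2.5 = 1010 N.

F ≈ 1010 N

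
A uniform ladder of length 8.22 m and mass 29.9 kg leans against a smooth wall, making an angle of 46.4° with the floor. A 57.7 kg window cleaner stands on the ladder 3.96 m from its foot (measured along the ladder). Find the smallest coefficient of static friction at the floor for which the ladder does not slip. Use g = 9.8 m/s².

μ_min ≈ 0.465

Sum moments about the foot of the ladder (the floor normal and friction both act there and drop out).
Ladder weight 29.9×9.8 = 293 N acts at 4.11 m along the ladder; its horizontal arm is 4.11·cos46.4° = 2.834 m → τ = 830.4 N·m clockwise.
Window cleaner: 57.7×9.8 = 565.5 N at 3.96 m → arm 2.731 m → τ = 1544 N·m clockwise.
Wall normal N acts horizontally at the top; its moment arm is the height L sinθ = 8.22·sin46.4° = 5.953 m, counterclockwise.
Στ = 0 ⇒ N × 5.953 = 2374 ⇒ N = 398.8 N.
ΣFx = 0 ⇒ f = N_wall = 398.8 N. ΣFy = 0 ⇒ N_floor = 858.5 N.
μ_min = f / N_floor = 398.8 / 858.5 = 0.465.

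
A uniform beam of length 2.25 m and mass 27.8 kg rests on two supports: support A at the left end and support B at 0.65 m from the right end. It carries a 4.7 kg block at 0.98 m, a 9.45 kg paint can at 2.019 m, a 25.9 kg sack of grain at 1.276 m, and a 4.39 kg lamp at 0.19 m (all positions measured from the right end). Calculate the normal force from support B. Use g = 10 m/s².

R_B ≈ 461 N

About support A:
Beam weight: 27.8 × 10 = 278 N down at 1.125 m → arm 1.125 m, τ = 278 × 1.125 = 312.8 N·m clockwise.
Block: 4.7 × 10 = 47 N down at 0.98 m → arm 1.27 m, τ = 47 × 1.27 = 59.69 N·m clockwise.
Paint can: 9.45 × 10 = 94.5 N down at 2.019 m → arm 0.231 m, τ = 94.5 × 0.231 = 21.83 N·m clockwise.
Sack of grain: 25.9 × 10 = 259 N down at 1.276 m → arm 0.974 m, τ = 259 × 0.974 = 252.3 N·m clockwise.
Lamp: 4.39 × 10 = 43.9 N down at 0.19 m → arm 2.06 m, τ = 43.9 × 2.06 = 90.43 N·m clockwise.
Net load moment about support A = 737 N·m clockwise.
Reaction R at support B is upward at 0.65 m, arm 1.6 m → moment R × 1.6 counterclockwise.
For rotational equilibrium, R × 1.6 = 737, so R = 461 N.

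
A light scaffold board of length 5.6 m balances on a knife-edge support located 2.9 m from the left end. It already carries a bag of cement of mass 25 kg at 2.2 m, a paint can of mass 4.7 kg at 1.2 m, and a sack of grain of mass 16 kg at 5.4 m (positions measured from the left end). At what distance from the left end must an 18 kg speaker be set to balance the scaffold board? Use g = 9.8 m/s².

x ≈ 2.09 m from the left end

Taking torques about the knife-edge support (at 2.9 m from the left end):
Bag of cement: 25 × 9.8 = 245 N down at 2.2 m → arm 0.7 m, τ = 245 × 0.7 = 171.5 N·m counterclockwise.
Paint can: 4.7 × 9.8 = 46.06 N down at 1.2 m → arm 1.7 m, τ = 46.06 × 1.7 = 78.3 N·m counterclockwise.
Sack of grain: 16 × 9.8 = 156.8 N down at 5.4 m → arm 2.5 m, τ = 156.8 × 2.5 = 392 N·m clockwise.
Net moment of existing loads = 142.2 N·m clockwise.
The speaker weighs 18 × 9.8 = 176.4 N and must supply an equal counterclockwise moment, so its lever arm about the knife-edge support is 142.2 / 176.4 = 0.806 m.
That puts it at 2.9 − 0.806 = 2.09 m from the left end.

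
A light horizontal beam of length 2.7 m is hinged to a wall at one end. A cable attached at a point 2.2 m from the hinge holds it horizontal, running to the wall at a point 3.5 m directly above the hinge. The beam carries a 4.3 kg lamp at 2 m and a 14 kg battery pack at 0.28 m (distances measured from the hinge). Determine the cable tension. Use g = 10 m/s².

T ≈ 67.2 N

Taking torques about the hinge:
Lamp: 4.3 × 10 = 43 N down at 2 m → arm 2 m, τ = 43 × 2 = 86 N·m clockwise.
Battery pack: 14 × 10 = 140 N down at 0.28 m → arm 0.28 m, τ = 140 × 0.28 = 39.2 N·m clockwise.
Total clockwise load moment = 125.2 N·m.
The cable tension T acts at 2.2 m; only its component perpendicular to the beam, T sinθ, produces torque. sinθ = h/√(h²+d²) = 3.5/√(3.5²+2.2²) = 0.8466.
Στ = 0 ⇒ T × 2.2 × 0.8466 = 125.2 ⇒ T = 125.2 / 1.863 = 67.2 N.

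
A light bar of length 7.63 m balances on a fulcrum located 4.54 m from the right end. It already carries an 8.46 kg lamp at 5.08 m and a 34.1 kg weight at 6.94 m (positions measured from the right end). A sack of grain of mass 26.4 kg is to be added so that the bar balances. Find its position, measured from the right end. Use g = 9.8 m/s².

x ≈ 1.27 m from the right end

Sum moments about the fulcrum (at 4.54 m from the right end) (the support reaction has zero arm there).
Lamp: 8.46 × 9.8 = 82.91 N down at 5.08 m → arm 0.54 m, τ = 82.91 × 0.54 = 44.77 N·m counterclockwise.
Weight: 34.1 × 9.8 = 334.2 N down at 6.94 m → arm 2.4 m, τ = 334.2 × 2.4 = 802.1 N·m counterclockwise.
Net moment of existing loads = 846.9 N·m counterclockwise.
The sack of grain weighs 26.4 × 9.8 = 258.7 N and must supply an equal clockwise moment, so its lever arm about the fulcrum is 846.9 / 258.7 = 3.27 m.
That puts it at 4.54 − 3.27 = 1.27 m from the right end.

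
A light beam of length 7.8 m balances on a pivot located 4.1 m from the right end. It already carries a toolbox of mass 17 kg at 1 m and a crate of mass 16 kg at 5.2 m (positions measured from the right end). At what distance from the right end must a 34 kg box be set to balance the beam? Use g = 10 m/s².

Taking torques about the pivot (at 4.1 m from the right end):
Toolbox: 17 × 10 = 170 N down at 1 m → arm 3.1 m, τ = 170 × 3.1 = 527 N·m clockwise.
Crate: 16 × 10 = 160 N down at 5.2 m → arm 1.1 m, τ = 160 × 1.1 = 176 N·m counterclockwise.
Net moment of existing loads = 351 N·m clockwise.
The box weighs 34 × 10 = 340 N and must supply an equal counterclockwise moment, so its lever arm about the pivot is 351 / 340 = 1.03 m.
That puts it at 4.1 + 1.03 = 5.13 m from the right end.

x ≈ 5.13 m from the right end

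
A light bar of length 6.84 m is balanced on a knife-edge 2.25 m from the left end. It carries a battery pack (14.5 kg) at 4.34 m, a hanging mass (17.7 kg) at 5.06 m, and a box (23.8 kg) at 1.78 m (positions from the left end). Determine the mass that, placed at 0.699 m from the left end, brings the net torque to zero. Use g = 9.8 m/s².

Sum moments about the knife-edge (at 2.25 m from the left end) (the support reaction has zero arm there).
Battery pack: 14.5 × 9.8 = 142.1 N down at 4.34 m → arm 2.09 m, τ = 142.1 × 2.09 = 297 N·m clockwise.
Hanging mass: 17.7 × 9.8 = 173.5 N down at 5.06 m → arm 2.81 m, τ = 173.5 × 2.81 = 487.5 N·m clockwise.
Box: 23.8 × 9.8 = 233.2 N down at 1.78 m → arm 0.47 m, τ = 233.2 × 0.47 = 109.6 N·m counterclockwise.
Net moment of known loads = 674.9 N·m clockwise.
An unknown mass m at 0.699 m has arm 1.551 m; its moment is m·g·1.551 counterclockwise.
Balancing moments: m × 9.8 × 1.551 = 674.9, giving m = 674.9 / (9.8 × 1.551) = 44.4 kg.

m ≈ 44.4 kg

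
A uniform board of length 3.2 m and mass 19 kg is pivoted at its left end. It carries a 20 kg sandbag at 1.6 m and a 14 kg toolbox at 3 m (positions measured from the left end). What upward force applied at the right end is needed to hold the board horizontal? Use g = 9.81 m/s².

F ≈ 320 N

Take moments about the left end.
Beam weight: 19 × 9.81 = 186.4 N down at 1.6 m → arm 1.6 m, τ = 186.4 × 1.6 = 298.2 N·m clockwise.
Sandbag: 20 × 9.81 = 196.2 N down at 1.6 m → arm 1.6 m, τ = 196.2 × 1.6 = 313.9 N·m clockwise.
Toolbox: 14 × 9.81 = 137.3 N down at 3 m → arm 3 m, τ = 137.3 × 3 = 411.9 N·m clockwise.
Net moment of the loads = 1024 N·m clockwise.
The upward force F acts at the right end, arm 3.2 m, giving F × 3.2 counterclockwise.
For rotational equilibrium, F × 3.2 = 1024, so F = 1024 / 3.2 = 320 N.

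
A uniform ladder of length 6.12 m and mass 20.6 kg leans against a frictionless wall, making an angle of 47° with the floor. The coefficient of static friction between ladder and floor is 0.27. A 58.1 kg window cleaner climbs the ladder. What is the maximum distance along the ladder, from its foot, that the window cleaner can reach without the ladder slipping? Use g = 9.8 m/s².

Take moments about the foot of the ladder.
Ladder weight 20.6×9.8 = 201.9 N acts at 3.06 m along the ladder; its horizontal arm is 3.06·cos47° = 2.087 m → τ = 421.4 N·m clockwise.
Window cleaner weight 58.1×9.8 = 569.4 N at distance d → arm d·cos47° → τ = 569.4·d·0.682 clockwise.
Wall normal N at the top has arm L sinθ = 4.476 m counterclockwise, so Στ = 0 gives N·4.476 = 421.4 + 388.3·d.
ΣFy = 0 ⇒ N_floor = 771.3 N, so the maximum friction is μ_s·N_floor = 0.27×771.3 = 208.3 N. ΣFx = 0 ⇒ N_wall = f, so at the slipping point N = 208.3 N.
Substituting: 208.3×4.476 = 421.4 + 388.3·d ⇒ d = (932.4 − 421.4) / 388.3 = 1.32 m.

d ≈ 1.32 m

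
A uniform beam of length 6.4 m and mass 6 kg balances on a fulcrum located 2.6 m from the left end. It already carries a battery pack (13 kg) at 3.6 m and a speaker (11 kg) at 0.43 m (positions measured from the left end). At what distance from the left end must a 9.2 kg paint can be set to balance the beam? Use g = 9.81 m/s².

About the fulcrum (at 2.6 m from the left end):
Beam weight: 6 × 9.81 = 58.86 N down at 3.2 m → arm 0.6 m, τ = 58.86 × 0.6 = 35.32 N·m clockwise.
Battery pack: 13 × 9.81 = 127.5 N down at 3.6 m → arm 1 m, τ = 127.5 × 1 = 127.5 N·m clockwise.
Speaker: 11 × 9.81 = 107.9 N down at 0.43 m → arm 2.17 m, τ = 107.9 × 2.17 = 234.1 N·m counterclockwise.
Net moment of existing loads = 71.28 N·m counterclockwise.
The paint can weighs 9.2 × 9.81 = 90.25 N and must supply an equal clockwise moment, so its lever arm about the fulcrum is 71.28 / 90.25 = 0.79 m.
That puts it at 2.6 + 0.79 = 3.39 m from the left end.

x ≈ 3.39 m from the left end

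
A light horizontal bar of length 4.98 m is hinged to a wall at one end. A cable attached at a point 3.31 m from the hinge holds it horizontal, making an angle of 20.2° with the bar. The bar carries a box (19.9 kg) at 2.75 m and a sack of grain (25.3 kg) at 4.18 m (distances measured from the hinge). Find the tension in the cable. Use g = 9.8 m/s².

Sum moments about the hinge (the unknown hinge reaction has zero arm there).
Box: 19.9 × 9.8 = 195 N down at 2.75 m → arm 2.75 m, τ = 195 × 2.75 = 536.2 N·m clockwise.
Sack of grain: 25.3 × 9.8 = 247.9 N down at 4.18 m → arm 4.18 m, τ = 247.9 × 4.18 = 1036 N·m clockwise.
Total clockwise load moment = 1572 N·m.
The cable tension T acts at 3.31 m; only its component perpendicular to the bar, T sinθ, produces torque. sin 20.2° = 0.3453.
Balancing moments: T × 3.31 × 0.3453 = 1572, giving T = 1572 / 1.143 = 1380 N.

T ≈ 1380 N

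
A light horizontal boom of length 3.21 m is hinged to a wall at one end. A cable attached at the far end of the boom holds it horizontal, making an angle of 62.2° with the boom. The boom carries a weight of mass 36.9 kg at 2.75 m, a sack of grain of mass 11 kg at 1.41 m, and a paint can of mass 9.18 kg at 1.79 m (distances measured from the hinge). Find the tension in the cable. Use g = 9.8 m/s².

Sum moments about the hinge (the unknown hinge reaction has zero arm there).
Weight: 36.9 × 9.8 = 361.6 N down at 2.75 m → arm 2.75 m, τ = 361.6 × 2.75 = 994.4 N·m clockwise.
Sack of grain: 11 × 9.8 = 107.8 N down at 1.41 m → arm 1.41 m, τ = 107.8 × 1.41 = 152 N·m clockwise.
Paint can: 9.18 × 9.8 = 89.96 N down at 1.79 m → arm 1.79 m, τ = 89.96 × 1.79 = 161 N·m clockwise.
Total clockwise load moment = 1307 N·m.
The cable tension T acts at 3.21 m; only its component perpendicular to the boom, T sinθ, produces torque. sin 62.2° = 0.8846.
Setting net torque to zero: T × 3.21 × 0.8846 = 1307 → T = 1307 / 2.84 = 460 N.

T ≈ 460 N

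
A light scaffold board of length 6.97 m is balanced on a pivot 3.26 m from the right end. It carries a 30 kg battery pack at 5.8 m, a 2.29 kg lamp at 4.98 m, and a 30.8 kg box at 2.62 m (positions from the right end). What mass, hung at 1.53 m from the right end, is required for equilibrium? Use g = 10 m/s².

m ≈ 34.9 kg

About the pivot (at 3.26 m from the right end):
Battery pack: 30 × 10 = 300 N down at 5.8 m → arm 2.54 m, τ = 300 × 2.54 = 762 N·m counterclockwise.
Lamp: 2.29 × 10 = 22.9 N down at 4.98 m → arm 1.72 m, τ = 22.9 × 1.72 = 39.39 N·m counterclockwise.
Box: 30.8 × 10 = 308 N down at 2.62 m → arm 0.64 m, τ = 308 × 0.64 = 197.1 N·m clockwise.
Net moment of known loads = 604.3 N·m counterclockwise.
An unknown mass m at 1.53 m has arm 1.73 m; its moment is m·g·1.73 clockwise.
Balancing moments: m × 10 × 1.73 = 604.3, giving m = 604.3 / (10 × 1.73) = 34.9 kg.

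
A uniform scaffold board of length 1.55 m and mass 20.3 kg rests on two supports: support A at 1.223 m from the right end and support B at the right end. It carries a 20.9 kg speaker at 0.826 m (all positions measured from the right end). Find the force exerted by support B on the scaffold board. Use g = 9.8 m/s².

Take moments about support A.
Beam weight: 20.3 × 9.8 = 198.9 N down at 0.775 m → arm 0.448 m, τ = 198.9 × 0.448 = 89.11 N·m clockwise.
Speaker: 20.9 × 9.8 = 204.8 N down at 0.826 m → arm 0.397 m, τ = 204.8 × 0.397 = 81.31 N·m clockwise.
Net load moment about support A = 170.4 N·m clockwise.
Reaction R at support B is upward at 0 m, arm 1.223 m → moment R × 1.223 counterclockwise.
Balancing moments: R × 1.223 = 170.4, giving R = 139 N.

R_B ≈ 139 N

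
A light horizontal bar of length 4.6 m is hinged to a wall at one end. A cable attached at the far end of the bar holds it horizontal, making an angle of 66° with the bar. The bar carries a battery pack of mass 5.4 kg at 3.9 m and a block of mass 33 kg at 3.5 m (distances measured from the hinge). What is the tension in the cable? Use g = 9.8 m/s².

Choose the hinge as the axis so the unknown hinge reaction has zero arm there.
Battery pack: 5.4 × 9.8 = 52.92 N down at 3.9 m → arm 3.9 m, τ = 52.92 × 3.9 = 206.4 N·m clockwise.
Block: 33 × 9.8 = 323.4 N down at 3.5 m → arm 3.5 m, τ = 323.4 × 3.5 = 1132 N·m clockwise.
Total clockwise load moment = 1338 N·m.
The cable tension T acts at 4.6 m; only its component perpendicular to the bar, T sinθ, produces torque. sin 66° = 0.9135.
For rotational equilibrium, T × 4.6 × 0.9135 = 1338, so T = 1338 / 4.202 = 318 N.

T ≈ 318 N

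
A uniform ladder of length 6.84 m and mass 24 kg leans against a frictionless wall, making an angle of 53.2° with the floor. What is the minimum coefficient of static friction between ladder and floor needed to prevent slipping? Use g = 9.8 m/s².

Take moments about the foot of the ladder.
Ladder weight 24×9.8 = 235.2 N acts at 3.42 m along the ladder; its horizontal arm is 3.42·cos53.2° = 2.049 m → τ = 481.9 N·m clockwise.
Wall normal N acts horizontally at the top; its moment arm is the height L sinθ = 6.84·sin53.2° = 5.477 m, counterclockwise.
Setting net torque to zero: N × 5.477 = 481.9 → N = 87.99 N.
ΣFx = 0 ⇒ f = N_wall = 87.99 N. ΣFy = 0 ⇒ N_floor = 235.2 N.
μ_min = f / N_floor = 87.99 / 235.2 = 0.374.

μ_min ≈ 0.374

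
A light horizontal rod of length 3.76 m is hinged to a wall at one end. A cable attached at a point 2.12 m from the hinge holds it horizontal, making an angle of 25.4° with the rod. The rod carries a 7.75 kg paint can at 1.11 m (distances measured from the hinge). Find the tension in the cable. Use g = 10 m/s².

Choose the hinge as the axis so the unknown hinge reaction has zero arm there.
Paint can: 7.75 × 10 = 77.5 N down at 1.11 m → arm 1.11 m, τ = 77.5 × 1.11 = 86.03 N·m clockwise.
Total clockwise load moment = 86.03 N·m.
The cable tension T acts at 2.12 m; only its component perpendicular to the rod, T sinθ, produces torque. sin 25.4° = 0.4289.
Balancing moments: T × 2.12 × 0.4289 = 86.03, giving T = 86.03 / 0.9093 = 94.6 N.

T ≈ 94.6 N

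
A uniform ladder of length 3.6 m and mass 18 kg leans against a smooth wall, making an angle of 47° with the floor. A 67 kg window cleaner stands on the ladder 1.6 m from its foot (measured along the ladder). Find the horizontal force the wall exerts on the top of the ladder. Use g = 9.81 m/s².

N_wall ≈ 355 N

About the foot of the ladder:
Ladder weight 18×9.81 = 176.6 N acts at 1.8 m along the ladder; its horizontal arm is 1.8·cos47° = 1.228 m → τ = 216.9 N·m clockwise.
Window cleaner: 67×9.81 = 657.3 N at 1.6 m → arm 1.091 m → τ = 717.1 N·m clockwise.
Wall normal N acts horizontally at the top; its moment arm is the height L sinθ = 3.6·sin47° = 2.633 m, counterclockwise.
For rotational equilibrium, N × 2.633 = 934, so N = 355 N.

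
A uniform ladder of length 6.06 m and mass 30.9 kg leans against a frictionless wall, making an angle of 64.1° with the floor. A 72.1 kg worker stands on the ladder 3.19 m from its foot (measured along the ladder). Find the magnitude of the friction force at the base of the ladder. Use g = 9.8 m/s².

Choose the foot of the ladder as the axis so the floor normal and friction both act there and drop out.
Ladder weight 30.9×9.8 = 302.8 N acts at 3.03 m along the ladder; its horizontal arm is 3.03·cos64.1° = 1.324 m → τ = 400.9 N·m clockwise.
Worker: 72.1×9.8 = 706.6 N at 3.19 m → arm 1.393 m → τ = 984.3 N·m clockwise.
Wall normal N acts horizontally at the top; its moment arm is the height L sinθ = 6.06·sin64.1° = 5.451 m, counterclockwise.
For rotational equilibrium, N × 5.451 = 1385, so N = 254 N.
ΣFx = 0: friction at the foot balances the wall's push, so f = N_wall = 254 N.

f ≈ 254 N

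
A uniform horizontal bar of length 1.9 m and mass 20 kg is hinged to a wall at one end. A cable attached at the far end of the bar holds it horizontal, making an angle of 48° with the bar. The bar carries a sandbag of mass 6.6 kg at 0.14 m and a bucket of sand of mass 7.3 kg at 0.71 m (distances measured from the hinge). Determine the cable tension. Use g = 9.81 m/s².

Taking torques about the hinge:
Beam weight: 20 × 9.81 = 196.2 N down at 0.95 m → arm 0.95 m, τ = 196.2 × 0.95 = 186.4 N·m clockwise.
Sandbag: 6.6 × 9.81 = 64.75 N down at 0.14 m → arm 0.14 m, τ = 64.75 × 0.14 = 9.065 N·m clockwise.
Bucket of sand: 7.3 × 9.81 = 71.61 N down at 0.71 m → arm 0.71 m, τ = 71.61 × 0.71 = 50.84 N·m clockwise.
Total clockwise load moment = 246.3 N·m.
The cable tension T acts at 1.9 m; only its component perpendicular to the bar, T sinθ, produces torque. sin 48° = 0.7431.
For rotational equilibrium, T × 1.9 × 0.7431 = 246.3, so T = 246.3 / 1.412 = 174 N.

T ≈ 174 N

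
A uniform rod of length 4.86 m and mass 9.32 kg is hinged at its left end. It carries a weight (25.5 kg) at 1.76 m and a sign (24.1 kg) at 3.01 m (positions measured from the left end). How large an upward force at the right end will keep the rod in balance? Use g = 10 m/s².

Taking torques about the left end:
Beam weight: 9.32 × 10 = 93.2 N down at 2.43 m → arm 2.43 m, τ = 93.2 × 2.43 = 226.5 N·m clockwise.
Weight: 25.5 × 10 = 255 N down at 1.76 m → arm 1.76 m, τ = 255 × 1.76 = 448.8 N·m clockwise.
Sign: 24.1 × 10 = 241 N down at 3.01 m → arm 3.01 m, τ = 241 × 3.01 = 725.4 N·m clockwise.
Net moment of the loads = 1401 N·m clockwise.
The upward force F acts at the right end, arm 4.86 m, giving F × 4.86 counterclockwise.
Στ = 0 ⇒ F × 4.86 = 1401 ⇒ F = 1401 / 4.86 = 288 N.

F ≈ 288 N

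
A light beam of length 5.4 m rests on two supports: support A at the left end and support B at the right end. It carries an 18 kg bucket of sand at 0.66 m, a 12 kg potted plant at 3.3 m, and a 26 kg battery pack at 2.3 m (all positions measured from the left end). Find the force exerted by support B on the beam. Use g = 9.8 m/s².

R_B ≈ 202 N

Sum moments about support A (its reaction then has zero moment arm).
Bucket of sand: 18 × 9.8 = 176.4 N down at 0.66 m → arm 0.66 m, τ = 176.4 × 0.66 = 116.4 N·m clockwise.
Potted plant: 12 × 9.8 = 117.6 N down at 3.3 m → arm 3.3 m, τ = 117.6 × 3.3 = 388.1 N·m clockwise.
Battery pack: 26 × 9.8 = 254.8 N down at 2.3 m → arm 2.3 m, τ = 254.8 × 2.3 = 586 N·m clockwise.
Net load moment about support A = 1090 N·m clockwise.
Reaction R at support B is upward at 5.4 m, arm 5.4 m → moment R × 5.4 counterclockwise.
For rotational equilibrium, R × 5.4 = 1090, so R = 202 N.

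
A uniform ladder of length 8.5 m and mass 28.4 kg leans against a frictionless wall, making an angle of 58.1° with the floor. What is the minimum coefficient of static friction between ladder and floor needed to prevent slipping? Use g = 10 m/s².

Taking torques about the foot of the ladder:
Ladder weight 28.4×10 = 284 N acts at 4.25 m along the ladder; its horizontal arm is 4.25·cos58.1° = 2.246 m → τ = 637.9 N·m clockwise.
Wall normal N acts horizontally at the top; its moment arm is the height L sinθ = 8.5·sin58.1° = 7.216 m, counterclockwise.
Balancing moments: N × 7.216 = 637.9, giving N = 88.4 N.
ΣFx = 0 ⇒ f = N_wall = 88.4 N. ΣFy = 0 ⇒ N_floor = 284 N.
μ_min = f / N_floor = 88.4 / 284 = 0.311.

μ_min ≈ 0.311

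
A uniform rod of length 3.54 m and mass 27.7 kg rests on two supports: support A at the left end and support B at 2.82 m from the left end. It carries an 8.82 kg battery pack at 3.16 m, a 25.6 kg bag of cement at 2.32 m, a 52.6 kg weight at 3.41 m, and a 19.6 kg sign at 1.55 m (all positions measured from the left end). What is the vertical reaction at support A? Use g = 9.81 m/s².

About support B:
Beam weight: 27.7 × 9.81 = 271.7 N down at 1.77 m → arm 1.05 m, τ = 271.7 × 1.05 = 285.3 N·m counterclockwise.
Battery pack: 8.82 × 9.81 = 86.52 N down at 3.16 m → arm 0.34 m, τ = 86.52 × 0.34 = 29.42 N·m clockwise.
Bag of cement: 25.6 × 9.81 = 251.1 N down at 2.32 m → arm 0.5 m, τ = 251.1 × 0.5 = 125.5 N·m counterclockwise.
Weight: 52.6 × 9.81 = 516 N down at 3.41 m → arm 0.59 m, τ = 516 × 0.59 = 304.4 N·m clockwise.
Sign: 19.6 × 9.81 = 192.3 N down at 1.55 m → arm 1.27 m, τ = 192.3 × 1.27 = 244.2 N·m counterclockwise.
Net load moment about support B = 321.2 N·m counterclockwise.
Reaction R at support A is upward at 0 m, arm 2.82 m → moment R × 2.82 clockwise.
Balancing moments: R × 2.82 = 321.2, giving R = 114 N.

R_A ≈ 114 N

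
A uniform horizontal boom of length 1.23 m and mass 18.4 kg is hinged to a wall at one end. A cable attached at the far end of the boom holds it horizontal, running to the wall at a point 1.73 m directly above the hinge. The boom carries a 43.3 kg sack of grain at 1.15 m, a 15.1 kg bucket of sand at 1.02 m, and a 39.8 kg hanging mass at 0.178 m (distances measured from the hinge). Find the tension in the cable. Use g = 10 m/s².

T ≈ 834 N

Sum moments about the hinge (the unknown hinge reaction has zero arm there).
Beam weight: 18.4 × 10 = 184 N down at 0.615 m → arm 0.615 m, τ = 184 × 0.615 = 113.2 N·m clockwise.
Sack of grain: 43.3 × 10 = 433 N down at 1.15 m → arm 1.15 m, τ = 433 × 1.15 = 497.9 N·m clockwise.
Bucket of sand: 15.1 × 10 = 151 N down at 1.02 m → arm 1.02 m, τ = 151 × 1.02 = 154 N·m clockwise.
Hanging mass: 39.8 × 10 = 398 N down at 0.178 m → arm 0.178 m, τ = 398 × 0.178 = 70.84 N·m clockwise.
Total clockwise load moment = 835.9 N·m.
The cable tension T acts at 1.23 m; only its component perpendicular to the boom, T sinθ, produces torque. sinθ = h/√(h²+d²) = 1.73/√(1.73²+1.23²) = 0.815.
Στ = 0 ⇒ T × 1.23 × 0.815 = 835.9 ⇒ T = 835.9 / 1.002 = 834 N.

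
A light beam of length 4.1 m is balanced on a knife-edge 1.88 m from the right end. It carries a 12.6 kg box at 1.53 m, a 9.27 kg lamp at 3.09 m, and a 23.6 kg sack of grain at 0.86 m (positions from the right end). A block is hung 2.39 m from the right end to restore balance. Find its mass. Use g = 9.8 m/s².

m ≈ 33.9 kg

Choose the knife-edge (at 1.88 m from the right end) as the axis so the support reaction has zero arm there.
Box: 12.6 × 9.8 = 123.5 N down at 1.53 m → arm 0.35 m, τ = 123.5 × 0.35 = 43.22 N·m clockwise.
Lamp: 9.27 × 9.8 = 90.85 N down at 3.09 m → arm 1.21 m, τ = 90.85 × 1.21 = 109.9 N·m counterclockwise.
Sack of grain: 23.6 × 9.8 = 231.3 N down at 0.86 m → arm 1.02 m, τ = 231.3 × 1.02 = 235.9 N·m clockwise.
Net moment of known loads = 169.2 N·m clockwise.
An unknown mass m at 2.39 m has arm 0.51 m; its moment is m·g·0.51 counterclockwise.
Στ = 0 ⇒ m × 9.8 × 0.51 = 169.2 ⇒ m = 169.2 / (9.8 × 0.51) = 33.9 kg.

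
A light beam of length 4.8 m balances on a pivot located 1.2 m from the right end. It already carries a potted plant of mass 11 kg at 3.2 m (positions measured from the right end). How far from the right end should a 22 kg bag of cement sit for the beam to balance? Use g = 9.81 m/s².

x ≈ 0.2 m from the right end

Choose the pivot (at 1.2 m from the right end) as the axis so the support reaction has zero arm there.
Potted plant: 11 × 9.81 = 107.9 N down at 3.2 m → arm 2 m, τ = 107.9 × 2 = 215.8 N·m counterclockwise.
Net moment of existing loads = 215.8 N·m counterclockwise.
The bag of cement weighs 22 × 9.81 = 215.8 N and must supply an equal clockwise moment, so its lever arm about the pivot is 215.8 / 215.8 = 1 m.
That puts it at 1.2 − 1 = 0.2 m from the right end.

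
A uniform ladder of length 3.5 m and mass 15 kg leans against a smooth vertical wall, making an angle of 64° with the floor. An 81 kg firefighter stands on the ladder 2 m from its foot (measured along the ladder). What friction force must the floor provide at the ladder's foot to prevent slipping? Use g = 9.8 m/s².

Take moments about the foot of the ladder.
Ladder weight 15×9.8 = 147 N acts at 1.75 m along the ladder; its horizontal arm is 1.75·cos64° = 0.7671 m → τ = 112.8 N·m clockwise.
Firefighter: 81×9.8 = 793.8 N at 2 m → arm 0.8767 m → τ = 695.9 N·m clockwise.
Wall normal N acts horizontally at the top; its moment arm is the height L sinθ = 3.5·sin64° = 3.146 m, counterclockwise.
Στ = 0 ⇒ N × 3.146 = 808.7 ⇒ N = 257 N.
ΣFx = 0: friction at the foot balances the wall's push, so f = N_wall = 257 N.

f ≈ 257 N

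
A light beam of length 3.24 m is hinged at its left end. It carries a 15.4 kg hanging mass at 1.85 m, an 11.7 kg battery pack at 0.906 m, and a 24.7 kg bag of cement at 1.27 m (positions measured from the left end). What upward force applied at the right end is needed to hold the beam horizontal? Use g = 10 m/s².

Choose the left end as the axis so the unknown pivot reaction has zero arm there.
Hanging mass: 15.4 × 10 = 154 N down at 1.85 m → arm 1.85 m, τ = 154 × 1.85 = 284.9 N·m clockwise.
Battery pack: 11.7 × 10 = 117 N down at 0.906 m → arm 0.906 m, τ = 117 × 0.906 = 106 N·m clockwise.
Bag of cement: 24.7 × 10 = 247 N down at 1.27 m → arm 1.27 m, τ = 247 × 1.27 = 313.7 N·m clockwise.
Net moment of the loads = 704.6 N·m clockwise.
The upward force F acts at the right end, arm 3.24 m, giving F × 3.24 counterclockwise.
Balancing moments: F × 3.24 = 704.6, giving F = 704.6 / 3.24 = 217 N.

F ≈ 217 N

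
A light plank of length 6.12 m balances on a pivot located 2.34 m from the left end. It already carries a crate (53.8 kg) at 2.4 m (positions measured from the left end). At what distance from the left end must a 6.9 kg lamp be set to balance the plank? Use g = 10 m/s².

x ≈ 1.87 m from the left end

Choose the pivot (at 2.34 m from the left end) as the axis so the support reaction has zero arm there.
Crate: 53.8 × 10 = 538 N down at 2.4 m → arm 0.06 m, τ = 538 × 0.06 = 32.28 N·m clockwise.
Net moment of existing loads = 32.28 N·m clockwise.
The lamp weighs 6.9 × 10 = 69 N and must supply an equal counterclockwise moment, so its lever arm about the pivot is 32.28 / 69 = 0.468 m.
That puts it at 2.34 − 0.468 = 1.87 m from the left end.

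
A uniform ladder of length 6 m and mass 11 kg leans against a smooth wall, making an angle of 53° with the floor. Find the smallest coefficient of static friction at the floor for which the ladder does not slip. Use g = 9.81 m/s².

μ_min ≈ 0.377

Taking torques about the foot of the ladder:
Ladder weight 11×9.81 = 107.9 N acts at 3 m along the ladder; its horizontal arm is 3·cos53° = 1.805 m → τ = 194.8 N·m clockwise.
Wall normal N acts horizontally at the top; its moment arm is the height L sinθ = 6·sin53° = 4.792 m, counterclockwise.
Setting net torque to zero: N × 4.792 = 194.8 → N = 40.65 N.
ΣFx = 0 ⇒ f = N_wall = 40.65 N. ΣFy = 0 ⇒ N_floor = 107.9 N.
μ_min = f / N_floor = 40.65 / 107.9 = 0.377.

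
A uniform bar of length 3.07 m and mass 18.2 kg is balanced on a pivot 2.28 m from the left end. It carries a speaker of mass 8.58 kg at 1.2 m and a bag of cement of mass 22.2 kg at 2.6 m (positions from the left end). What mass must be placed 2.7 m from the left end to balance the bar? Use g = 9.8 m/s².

m ≈ 37.4 kg

About the pivot (at 2.28 m from the left end):
Beam weight: 18.2 × 9.8 = 178.4 N down at 1.535 m → arm 0.745 m, τ = 178.4 × 0.745 = 132.9 N·m counterclockwise.
Speaker: 8.58 × 9.8 = 84.08 N down at 1.2 m → arm 1.08 m, τ = 84.08 × 1.08 = 90.81 N·m counterclockwise.
Bag of cement: 22.2 × 9.8 = 217.6 N down at 2.6 m → arm 0.32 m, τ = 217.6 × 0.32 = 69.63 N·m clockwise.
Net moment of known loads = 154.1 N·m counterclockwise.
An unknown mass m at 2.7 m has arm 0.42 m; its moment is m·g·0.42 clockwise.
Στ = 0 ⇒ m × 9.8 × 0.42 = 154.1 ⇒ m = 154.1 / (9.8 × 0.42) = 37.4 kg.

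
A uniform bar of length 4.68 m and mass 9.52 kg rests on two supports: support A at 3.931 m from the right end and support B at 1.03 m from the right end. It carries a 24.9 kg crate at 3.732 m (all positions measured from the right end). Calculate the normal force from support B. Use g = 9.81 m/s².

R_B ≈ 68 N

Taking torques about support A:
Beam weight: 9.52 × 9.81 = 93.39 N down at 2.34 m → arm 1.591 m, τ = 93.39 × 1.591 = 148.6 N·m clockwise.
Crate: 24.9 × 9.81 = 244.3 N down at 3.732 m → arm 0.199 m, τ = 244.3 × 0.199 = 48.62 N·m clockwise.
Net load moment about support A = 197.2 N·m clockwise.
Reaction R at support B is upward at 1.03 m, arm 2.901 m → moment R × 2.901 counterclockwise.
Setting net torque to zero: R × 2.901 = 197.2 → R = 68 N.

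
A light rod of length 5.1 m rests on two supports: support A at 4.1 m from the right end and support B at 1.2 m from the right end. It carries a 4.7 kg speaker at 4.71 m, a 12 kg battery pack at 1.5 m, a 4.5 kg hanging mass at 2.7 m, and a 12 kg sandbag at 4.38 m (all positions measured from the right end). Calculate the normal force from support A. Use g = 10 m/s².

Choose support B as the axis so its reaction then has zero moment arm.
Speaker: 4.7 × 10 = 47 N down at 4.71 m → arm 3.51 m, τ = 47 × 3.51 = 165 N·m counterclockwise.
Battery pack: 12 × 10 = 120 N down at 1.5 m → arm 0.3 m, τ = 120 × 0.3 = 36 N·m counterclockwise.
Hanging mass: 4.5 × 10 = 45 N down at 2.7 m → arm 1.5 m, τ = 45 × 1.5 = 67.5 N·m counterclockwise.
Sandbag: 12 × 10 = 120 N down at 4.38 m → arm 3.18 m, τ = 120 × 3.18 = 381.6 N·m counterclockwise.
Net load moment about support B = 650.1 N·m counterclockwise.
Reaction R at support A is upward at 4.1 m, arm 2.9 m → moment R × 2.9 clockwise.
Στ = 0 ⇒ R × 2.9 = 650.1 ⇒ R = 224 N.

R_A ≈ 224 N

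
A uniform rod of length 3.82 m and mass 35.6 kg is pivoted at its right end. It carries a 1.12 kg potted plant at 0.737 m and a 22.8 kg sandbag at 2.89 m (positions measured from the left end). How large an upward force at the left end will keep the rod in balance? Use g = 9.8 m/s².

Take moments about the right end.
Beam weight: 35.6 × 9.8 = 348.9 N down at 1.91 m → arm 1.91 m, τ = 348.9 × 1.91 = 666.4 N·m counterclockwise.
Potted plant: 1.12 × 9.8 = 10.98 N down at 0.737 m → arm 3.083 m, τ = 10.98 × 3.083 = 33.85 N·m counterclockwise.
Sandbag: 22.8 × 9.8 = 223.4 N down at 2.89 m → arm 0.93 m, τ = 223.4 × 0.93 = 207.8 N·m counterclockwise.
Net moment of the loads = 908 N·m counterclockwise.
The upward force F acts at the left end, arm 3.82 m, giving F × 3.82 clockwise.
Setting net torque to zero: F × 3.82 = 908 → F = 908 / 3.82 = 238 N.

F ≈ 238 N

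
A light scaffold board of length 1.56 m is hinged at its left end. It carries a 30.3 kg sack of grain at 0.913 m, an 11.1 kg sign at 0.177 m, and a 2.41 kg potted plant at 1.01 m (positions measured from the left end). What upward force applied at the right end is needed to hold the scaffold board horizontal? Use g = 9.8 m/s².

F ≈ 201 N

Taking torques about the left end:
Sack of grain: 30.3 × 9.8 = 296.9 N down at 0.913 m → arm 0.913 m, τ = 296.9 × 0.913 = 271.1 N·m clockwise.
Sign: 11.1 × 9.8 = 108.8 N down at 0.177 m → arm 0.177 m, τ = 108.8 × 0.177 = 19.26 N·m clockwise.
Potted plant: 2.41 × 9.8 = 23.62 N down at 1.01 m → arm 1.01 m, τ = 23.62 × 1.01 = 23.86 N·m clockwise.
Net moment of the loads = 314.2 N·m clockwise.
The upward force F acts at the right end, arm 1.56 m, giving F × 1.56 counterclockwise.
Στ = 0 ⇒ F × 1.56 = 314.2 ⇒ F = 314.2 / 1.56 = 201 N.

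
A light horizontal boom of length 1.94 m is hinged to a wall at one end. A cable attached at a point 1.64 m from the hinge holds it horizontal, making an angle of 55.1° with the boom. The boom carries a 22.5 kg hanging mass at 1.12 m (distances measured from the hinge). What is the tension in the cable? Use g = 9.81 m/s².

Choose the hinge as the axis so the unknown hinge reaction has zero arm there.
Hanging mass: 22.5 × 9.81 = 220.7 N down at 1.12 m → arm 1.12 m, τ = 220.7 × 1.12 = 247.2 N·m clockwise.
Total clockwise load moment = 247.2 N·m.
The cable tension T acts at 1.64 m; only its component perpendicular to the boom, T sinθ, produces torque. sin 55.1° = 0.8202.
Setting net torque to zero: T × 1.64 × 0.8202 = 247.2 → T = 247.2 / 1.345 = 184 N.

T ≈ 184 N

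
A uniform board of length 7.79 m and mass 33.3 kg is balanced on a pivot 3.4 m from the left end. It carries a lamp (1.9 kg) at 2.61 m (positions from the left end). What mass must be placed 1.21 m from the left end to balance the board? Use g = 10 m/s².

Taking torques about the pivot (at 3.4 m from the left end):
Beam weight: 33.3 × 10 = 333 N down at 3.895 m → arm 0.495 m, τ = 333 × 0.495 = 164.8 N·m clockwise.
Lamp: 1.9 × 10 = 19 N down at 2.61 m → arm 0.79 m, τ = 19 × 0.79 = 15.01 N·m counterclockwise.
Net moment of known loads = 149.8 N·m clockwise.
An unknown mass m at 1.21 m has arm 2.19 m; its moment is m·g·2.19 counterclockwise.
For rotational equilibrium, m × 10 × 2.19 = 149.8, so m = 149.8 / (10 × 2.19) = 6.84 kg.

m ≈ 6.84 kg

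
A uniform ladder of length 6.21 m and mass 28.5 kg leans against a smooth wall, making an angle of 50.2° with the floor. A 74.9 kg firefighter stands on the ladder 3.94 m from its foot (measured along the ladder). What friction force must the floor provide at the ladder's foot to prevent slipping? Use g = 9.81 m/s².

f ≈ 505 N

Sum moments about the foot of the ladder (the floor normal and friction both act there and drop out).
Ladder weight 28.5×9.81 = 279.6 N acts at 3.105 m along the ladder; its horizontal arm is 3.105·cos50.2° = 1.988 m → τ = 555.8 N·m clockwise.
Firefighter: 74.9×9.81 = 734.8 N at 3.94 m → arm 2.522 m → τ = 1853 N·m clockwise.
Wall normal N acts horizontally at the top; its moment arm is the height L sinθ = 6.21·sin50.2° = 4.771 m, counterclockwise.
Setting net torque to zero: N × 4.771 = 2409 → N = 505 N.
ΣFx = 0: friction at the foot balances the wall's push, so f = N_wall = 505 N.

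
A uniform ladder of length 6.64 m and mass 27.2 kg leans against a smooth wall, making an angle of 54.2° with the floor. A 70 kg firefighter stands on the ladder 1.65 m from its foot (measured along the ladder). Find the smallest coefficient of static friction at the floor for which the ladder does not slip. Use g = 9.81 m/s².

μ_min ≈ 0.23

Take moments about the foot of the ladder.
Ladder weight 27.2×9.81 = 266.8 N acts at 3.32 m along the ladder; its horizontal arm is 3.32·cos54.2° = 1.942 m → τ = 518.1 N·m clockwise.
Firefighter: 70×9.81 = 686.7 N at 1.65 m → arm 0.9652 m → τ = 662.8 N·m clockwise.
Wall normal N acts horizontally at the top; its moment arm is the height L sinθ = 6.64·sin54.2° = 5.385 m, counterclockwise.
For rotational equilibrium, N × 5.385 = 1181, so N = 219.3 N.
ΣFx = 0 ⇒ f = N_wall = 219.3 N. ΣFy = 0 ⇒ N_floor = 953.5 N.
μ_min = f / N_floor = 219.3 / 953.5 = 0.23.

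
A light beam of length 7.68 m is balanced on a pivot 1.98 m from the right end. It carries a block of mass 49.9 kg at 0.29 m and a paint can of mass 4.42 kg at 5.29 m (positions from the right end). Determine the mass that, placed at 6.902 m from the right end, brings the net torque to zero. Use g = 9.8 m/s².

Take moments about the pivot (at 1.98 m from the right end).
Block: 49.9 × 9.8 = 489 N down at 0.29 m → arm 1.69 m, τ = 489 × 1.69 = 826.4 N·m clockwise.
Paint can: 4.42 × 9.8 = 43.32 N down at 5.29 m → arm 3.31 m, τ = 43.32 × 3.31 = 143.4 N·m counterclockwise.
Net moment of known loads = 683 N·m clockwise.
An unknown mass m at 6.902 m has arm 4.922 m; its moment is m·g·4.922 counterclockwise.
Setting net torque to zero: m × 9.8 × 4.922 = 683 → m = 683 / (9.8 × 4.922) = 14.2 kg.

m ≈ 14.2 kg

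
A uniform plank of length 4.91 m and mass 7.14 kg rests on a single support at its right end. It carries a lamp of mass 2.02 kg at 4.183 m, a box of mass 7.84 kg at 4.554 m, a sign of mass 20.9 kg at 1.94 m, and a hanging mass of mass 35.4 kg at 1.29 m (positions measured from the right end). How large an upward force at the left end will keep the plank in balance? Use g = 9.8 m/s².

Taking torques about the right end:
Beam weight: 7.14 × 9.8 = 69.97 N down at 2.455 m → arm 2.455 m, τ = 69.97 × 2.455 = 171.8 N·m counterclockwise.
Lamp: 2.02 × 9.8 = 19.8 N down at 4.183 m → arm 4.183 m, τ = 19.8 × 4.183 = 82.82 N·m counterclockwise.
Box: 7.84 × 9.8 = 76.83 N down at 4.554 m → arm 4.554 m, τ = 76.83 × 4.554 = 349.9 N·m counterclockwise.
Sign: 20.9 × 9.8 = 204.8 N down at 1.94 m → arm 1.94 m, τ = 204.8 × 1.94 = 397.3 N·m counterclockwise.
Hanging mass: 35.4 × 9.8 = 346.9 N down at 1.29 m → arm 1.29 m, τ = 346.9 × 1.29 = 447.5 N·m counterclockwise.
Net moment of the loads = 1449 N·m counterclockwise.
The upward force F acts at the left end, arm 4.91 m, giving F × 4.91 clockwise.
For rotational equilibrium, F × 4.91 = 1449, so F = 1449 / 4.91 = 295 N.

F ≈ 295 N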